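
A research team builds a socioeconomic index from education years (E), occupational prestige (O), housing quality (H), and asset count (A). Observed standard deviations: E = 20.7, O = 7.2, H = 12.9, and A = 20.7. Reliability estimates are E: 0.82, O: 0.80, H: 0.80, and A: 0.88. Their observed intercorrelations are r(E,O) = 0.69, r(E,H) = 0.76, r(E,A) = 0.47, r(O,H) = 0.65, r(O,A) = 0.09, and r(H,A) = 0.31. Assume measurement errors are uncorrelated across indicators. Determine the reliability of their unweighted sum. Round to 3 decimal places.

Var(E+O+H+A) = 20.7² + 7.2² + 12.9² + 20.7² + 2·[20.7·7.2·0.69 + 20.7·12.9·0.76 + 20.7·20.7·0.47 + 7.2·12.9·0.65 + 7.2·20.7·0.09 + 12.9·20.7·0.31] = 1075.23 + 1327.47 = 2402.7.
With uncorrelated errors the cross-covariances are all true-score covariance, so they carry over unchanged; only the diagonal terms shrink to ρᵢσᵢ².
True-score variance = [20.7²·0.82 + 7.2²·0.80 + 12.9²·0.80 + 20.7²·0.88] + 1327.47 = 903.033 + 1327.47 = 2230.5.
Reliability = 2230.5 / 2402.7 = 0.928.

0.928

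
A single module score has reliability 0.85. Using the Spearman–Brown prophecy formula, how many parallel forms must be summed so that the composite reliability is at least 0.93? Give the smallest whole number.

k ≥ ρ*(1−ρ₁)/(ρ₁(1−ρ*)) = 0.93·0.15 / (0.85·0.07) = 2.345.
Smallest integer k = 3.

3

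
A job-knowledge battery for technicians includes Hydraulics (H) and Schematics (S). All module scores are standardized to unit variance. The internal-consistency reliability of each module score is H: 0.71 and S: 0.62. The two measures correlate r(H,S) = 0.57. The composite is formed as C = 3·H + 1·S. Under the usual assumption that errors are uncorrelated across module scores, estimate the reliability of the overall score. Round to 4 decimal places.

Var(C) = 3² + 1 + 2·[3·0.57] = 10 + 3.42 = 13.42.
Because errors are independent across components, Cov(Tᵢ,Tⱼ) = Cov(Xᵢ,Xⱼ); the off-diagonal part of the true-score variance is the same as above.
True-score variance = [3²·0.71 + 0.62] + 3.42 = 7.01 + 3.42 = 10.43.
Reliability = 10.43 / 13.42 = 0.7772.

0.7772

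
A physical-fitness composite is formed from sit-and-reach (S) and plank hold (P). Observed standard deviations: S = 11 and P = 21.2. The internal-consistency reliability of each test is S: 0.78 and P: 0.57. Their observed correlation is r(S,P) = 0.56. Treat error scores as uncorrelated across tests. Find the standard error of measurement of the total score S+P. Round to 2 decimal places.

14.83

Var(total) = 570.44 + 261.184 = 831.624.
True-score variance = 350.561 + 261.184 = 611.745, so reliability = 0.7356.
Error variance = 831.624 − 611.745 = 219.879; SEM = √219.879 = 14.83.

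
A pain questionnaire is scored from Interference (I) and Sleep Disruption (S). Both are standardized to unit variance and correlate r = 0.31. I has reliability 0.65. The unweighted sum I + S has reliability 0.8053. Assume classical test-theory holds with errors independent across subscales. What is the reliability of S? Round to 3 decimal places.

0.840

Var(I+S) = 2 + 2·0.31 = 2.620.
True-score variance = ρ_I + ρ_S + 2·0.31, so 0.8053 = (0.65 + ρ_S + 0.62) / 2.620.
ρ_S = 0.8053·2.620 − 0.65 − 0.62 = 0.840.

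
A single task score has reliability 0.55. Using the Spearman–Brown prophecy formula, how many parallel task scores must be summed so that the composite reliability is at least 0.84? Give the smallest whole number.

k ≥ ρ*(1−ρ₁)/(ρ₁(1−ρ*)) = 0.84·0.45 / (0.55·0.16) = 4.295.
Smallest integer k = 5.

5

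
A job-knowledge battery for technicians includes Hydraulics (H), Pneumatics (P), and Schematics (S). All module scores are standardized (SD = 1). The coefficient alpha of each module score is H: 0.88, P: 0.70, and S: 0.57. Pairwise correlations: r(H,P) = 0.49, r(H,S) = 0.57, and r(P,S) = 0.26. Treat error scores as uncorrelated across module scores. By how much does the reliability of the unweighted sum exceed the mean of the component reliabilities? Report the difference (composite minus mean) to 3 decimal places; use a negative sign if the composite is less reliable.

Var(sum) = 3 + 2.64 = 5.64; true-score variance = 2.15 + 2.64 = 4.79; composite reliability = 0.8493.
Mean component reliability = 0.7167.
Difference = 0.8493 − 0.7167 = 0.133.

0.133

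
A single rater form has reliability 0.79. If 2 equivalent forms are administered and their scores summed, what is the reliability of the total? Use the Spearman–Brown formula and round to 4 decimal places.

0.8827

ρ_k = kρ / (1 + (k−1)ρ) = 2·0.79 / (1 + 1·0.79) = 1.580 / 1.790 = 0.8827.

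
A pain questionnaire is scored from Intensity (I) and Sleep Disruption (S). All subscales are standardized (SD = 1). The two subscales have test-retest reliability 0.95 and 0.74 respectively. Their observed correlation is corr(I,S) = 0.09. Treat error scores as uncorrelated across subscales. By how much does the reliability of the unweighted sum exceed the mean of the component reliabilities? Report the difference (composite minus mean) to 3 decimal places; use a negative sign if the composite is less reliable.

Var(sum) = 2 + 0.18 = 2.18; true-score variance = 1.69 + 0.18 = 1.87; composite reliability = 0.8578.
Mean component reliability = 0.8450.
Difference = 0.8578 − 0.8450 = 0.013.

0.013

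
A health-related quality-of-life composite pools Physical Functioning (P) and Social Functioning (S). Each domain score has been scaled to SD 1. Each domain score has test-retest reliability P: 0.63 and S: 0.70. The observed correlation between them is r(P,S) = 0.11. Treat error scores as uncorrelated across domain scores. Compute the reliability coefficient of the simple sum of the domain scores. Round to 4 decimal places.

0.6982

Var(P+S) = 2 + 2·[0.11] = 2 + 0.22 = 2.22.
Because errors are independent across components, Cov(Tᵢ,Tⱼ) = Cov(Xᵢ,Xⱼ); the off-diagonal part of the true-score variance is the same as above.
True-score variance = [0.63 + 0.70] + 0.22 = 1.33 + 0.22 = 1.55.
Reliability = 1.55 / 2.22 = 0.6982.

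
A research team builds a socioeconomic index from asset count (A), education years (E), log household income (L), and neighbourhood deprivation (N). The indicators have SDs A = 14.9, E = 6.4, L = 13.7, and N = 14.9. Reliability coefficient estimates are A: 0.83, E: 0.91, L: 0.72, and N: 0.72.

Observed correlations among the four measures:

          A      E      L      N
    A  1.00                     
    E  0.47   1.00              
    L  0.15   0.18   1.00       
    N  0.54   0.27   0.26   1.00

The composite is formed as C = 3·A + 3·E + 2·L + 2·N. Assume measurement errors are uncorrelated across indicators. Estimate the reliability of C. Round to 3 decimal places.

0.890

Var(C) = 3²·14.9² + 3²·6.4² + 2²·13.7² + 2²·14.9² + 2·[9·14.9·6.4·0.47 + 6·14.9·13.7·0.15 + 6·14.9·14.9·0.54 + 6·6.4·13.7·0.18 + 6·6.4·14.9·0.27 + 4·13.7·14.9·0.26] = 4005.53 + 3535.75 = 7541.28.
Because errors are independent across components, Cov(Tᵢ,Tⱼ) = Cov(Xᵢ,Xⱼ); the off-diagonal part of the true-score variance is the same as above.
True-score variance = [3²·14.9²·0.83 + 3²·6.4²·0.91 + 2²·13.7²·0.72 + 2²·14.9²·0.72] + 3535.75 = 3173.81 + 3535.75 = 6709.56.
Reliability = 6709.56 / 7541.28 = 0.890.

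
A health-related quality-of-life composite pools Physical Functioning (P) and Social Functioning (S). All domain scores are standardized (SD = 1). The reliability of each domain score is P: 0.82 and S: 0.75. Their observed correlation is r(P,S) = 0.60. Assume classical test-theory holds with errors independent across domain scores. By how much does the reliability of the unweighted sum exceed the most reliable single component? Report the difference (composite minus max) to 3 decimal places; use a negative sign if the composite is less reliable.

0.046

Var(sum) = 2 + 1.2 = 3.2; true-score variance = 1.57 + 1.2 = 2.77; composite reliability = 0.8656.
Max component reliability = 0.8200.
Difference = 0.8656 − 0.8200 = 0.046.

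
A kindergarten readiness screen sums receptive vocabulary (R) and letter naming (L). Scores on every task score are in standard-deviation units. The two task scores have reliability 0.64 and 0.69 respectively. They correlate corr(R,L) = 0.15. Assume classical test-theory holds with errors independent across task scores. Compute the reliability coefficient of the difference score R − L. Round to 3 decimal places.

Var(R−L) = 1 + 1 − 2·0.15 = 2 − 0.3 = 1.7.
Under uncorrelated errors the observed covariances equal the true-score covariances, so only the own-variance terms attenuate.
True-score variance = [0.64 + 0.69] − 0.3 = 1.33 − 0.3 = 1.03.
Reliability = 1.03 / 1.7 = 0.606.

0.606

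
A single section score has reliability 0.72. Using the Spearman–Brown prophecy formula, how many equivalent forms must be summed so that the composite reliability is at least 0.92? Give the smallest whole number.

5

k ≥ ρ*(1−ρ₁)/(ρ₁(1−ρ*)) = 0.92·0.28 / (0.72·0.08) = 4.472.
Smallest integer k = 5.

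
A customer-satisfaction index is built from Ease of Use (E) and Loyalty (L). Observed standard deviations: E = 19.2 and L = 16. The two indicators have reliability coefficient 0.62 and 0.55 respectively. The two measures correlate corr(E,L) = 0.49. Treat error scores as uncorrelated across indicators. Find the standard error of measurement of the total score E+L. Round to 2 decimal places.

15.98

Var(total) = 624.64 + 301.056 = 925.696.
True-score variance = 369.357 + 301.056 = 670.413, so reliability = 0.7242.
Error variance = 925.696 − 670.413 = 255.283; SEM = √255.283 = 15.98.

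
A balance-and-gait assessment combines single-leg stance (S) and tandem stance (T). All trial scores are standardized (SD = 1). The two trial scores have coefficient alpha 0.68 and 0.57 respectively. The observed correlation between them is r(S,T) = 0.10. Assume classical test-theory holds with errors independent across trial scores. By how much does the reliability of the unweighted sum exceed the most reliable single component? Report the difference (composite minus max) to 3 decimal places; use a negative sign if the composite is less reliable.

Var(sum) = 2 + 0.2 = 2.2; true-score variance = 1.25 + 0.2 = 1.45; composite reliability = 0.6591.
Max component reliability = 0.6800.
Difference = 0.6591 − 0.6800 = -0.021.

-0.021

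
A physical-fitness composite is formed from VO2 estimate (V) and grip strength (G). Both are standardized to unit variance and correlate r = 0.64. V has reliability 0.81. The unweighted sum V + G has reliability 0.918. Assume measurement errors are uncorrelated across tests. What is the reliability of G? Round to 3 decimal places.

0.921

Var(V+G) = 2 + 2·0.64 = 3.280.
True-score variance = ρ_V + ρ_G + 2·0.64, so 0.918 = (0.81 + ρ_G + 1.28) / 3.280.
ρ_G = 0.918·3.280 − 0.81 − 1.28 = 0.921.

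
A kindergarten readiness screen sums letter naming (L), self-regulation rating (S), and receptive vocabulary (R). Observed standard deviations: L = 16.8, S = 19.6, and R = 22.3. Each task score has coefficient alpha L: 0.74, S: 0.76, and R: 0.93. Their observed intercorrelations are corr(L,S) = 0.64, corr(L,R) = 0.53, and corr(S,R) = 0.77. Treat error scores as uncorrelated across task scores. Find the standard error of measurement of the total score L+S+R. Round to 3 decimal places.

Var(total) = 1163.69 + 1491.7 = 2655.39.
True-score variance = 963.299 + 1491.7 = 2455, so reliability = 0.9245.
Error variance = 2655.39 − 2455 = 200.391; SEM = √200.391 = 14.156.

14.156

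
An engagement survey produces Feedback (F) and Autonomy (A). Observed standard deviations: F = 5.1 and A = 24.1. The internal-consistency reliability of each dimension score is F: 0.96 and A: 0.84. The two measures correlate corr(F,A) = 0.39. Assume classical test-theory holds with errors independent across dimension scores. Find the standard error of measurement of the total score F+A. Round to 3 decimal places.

Var(total) = 606.82 + 95.8698 = 702.69.
True-score variance = 512.85 + 95.8698 = 608.72, so reliability = 0.8663.
Error variance = 702.69 − 608.72 = 93.97; SEM = √93.97 = 9.694.

9.694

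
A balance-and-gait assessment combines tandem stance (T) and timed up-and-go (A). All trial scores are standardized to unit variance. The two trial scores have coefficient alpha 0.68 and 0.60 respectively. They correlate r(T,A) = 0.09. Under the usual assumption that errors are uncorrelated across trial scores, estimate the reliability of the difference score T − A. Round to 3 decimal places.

0.604

Var(T−A) = 1 + 1 − 2·0.09 = 2 − 0.18 = 1.82.
Because errors are independent across components, Cov(Tᵢ,Tⱼ) = Cov(Xᵢ,Xⱼ); the off-diagonal part of the true-score variance is the same as above.
True-score variance = [0.68 + 0.60] − 0.18 = 1.28 − 0.18 = 1.1.
Reliability = 1.1 / 1.82 = 0.604.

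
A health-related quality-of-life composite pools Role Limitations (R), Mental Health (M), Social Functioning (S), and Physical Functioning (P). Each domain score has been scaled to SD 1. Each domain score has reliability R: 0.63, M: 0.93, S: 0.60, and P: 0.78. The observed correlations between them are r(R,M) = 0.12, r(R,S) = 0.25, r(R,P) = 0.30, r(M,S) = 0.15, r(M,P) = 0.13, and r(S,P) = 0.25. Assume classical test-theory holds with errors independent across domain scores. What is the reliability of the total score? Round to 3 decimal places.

0.834

Var(R+M+S+P) = 4 + 2·[0.12 + 0.25 + 0.30 + 0.15 + 0.13 + 0.25] = 4 + 2.4 = 6.4.
With uncorrelated errors the cross-covariances are all true-score covariance, so they carry over unchanged; only the diagonal terms shrink to ρᵢσᵢ².
True-score variance = [0.63 + 0.93 + 0.60 + 0.78] + 2.4 = 2.94 + 2.4 = 5.34.
Reliability = 5.34 / 6.4 = 0.834.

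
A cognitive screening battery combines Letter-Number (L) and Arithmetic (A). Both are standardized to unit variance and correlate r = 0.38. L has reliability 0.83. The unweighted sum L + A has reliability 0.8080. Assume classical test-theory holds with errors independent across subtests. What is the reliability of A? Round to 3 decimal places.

Var(L+A) = 2 + 2·0.38 = 2.760.
True-score variance = ρ_L + ρ_A + 2·0.38, so 0.8080 = (0.83 + ρ_A + 0.76) / 2.760.
ρ_A = 0.8080·2.760 − 0.83 − 0.76 = 0.640.

0.640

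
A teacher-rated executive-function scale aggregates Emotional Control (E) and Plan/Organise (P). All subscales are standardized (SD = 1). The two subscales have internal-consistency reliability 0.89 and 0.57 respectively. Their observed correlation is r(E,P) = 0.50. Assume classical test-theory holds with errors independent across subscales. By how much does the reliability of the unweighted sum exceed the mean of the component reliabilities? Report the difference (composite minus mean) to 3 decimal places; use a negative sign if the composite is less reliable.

0.090

Var(sum) = 2 + 1 = 3; true-score variance = 1.46 + 1 = 2.46; composite reliability = 0.8200.
Mean component reliability = 0.7300.
Difference = 0.8200 − 0.7300 = 0.090.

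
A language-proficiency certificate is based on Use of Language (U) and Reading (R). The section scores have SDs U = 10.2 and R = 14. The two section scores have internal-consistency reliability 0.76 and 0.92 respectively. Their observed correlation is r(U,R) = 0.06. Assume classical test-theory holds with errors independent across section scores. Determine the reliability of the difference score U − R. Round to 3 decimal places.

Var(U−R) = 10.2² + 14² − 2·10.2·14·0.06 = 300.04 − 17.136 = 282.904.
Because errors are independent across components, Cov(Tᵢ,Tⱼ) = Cov(Xᵢ,Xⱼ); the off-diagonal part of the true-score variance is the same as above.
True-score variance = [10.2²·0.76 + 14²·0.92] − 17.136 = 259.39 − 17.136 = 242.254.
Reliability = 242.254 / 282.904 = 0.856.

0.856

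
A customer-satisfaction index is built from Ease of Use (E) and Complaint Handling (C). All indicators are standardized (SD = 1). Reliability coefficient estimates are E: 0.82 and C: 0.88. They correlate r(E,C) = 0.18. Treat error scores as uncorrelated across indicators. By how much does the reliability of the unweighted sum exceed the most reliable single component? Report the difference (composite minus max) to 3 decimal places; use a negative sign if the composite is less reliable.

-0.007

Var(sum) = 2 + 0.36 = 2.36; true-score variance = 1.7 + 0.36 = 2.06; composite reliability = 0.8729.
Max component reliability = 0.8800.
Difference = 0.8729 − 0.8800 = -0.007.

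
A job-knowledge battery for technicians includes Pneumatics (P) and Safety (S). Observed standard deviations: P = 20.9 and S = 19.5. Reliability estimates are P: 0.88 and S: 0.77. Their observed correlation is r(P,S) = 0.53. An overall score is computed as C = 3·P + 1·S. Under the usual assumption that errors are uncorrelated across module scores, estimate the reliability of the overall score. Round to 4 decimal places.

Var(C) = 3²·20.9² + 19.5² + 2·[3·20.9·19.5·0.53] = 4311.54 + 1296.01 = 5607.55.
With uncorrelated errors the cross-covariances are all true-score covariance, so they carry over unchanged; only the diagonal terms shrink to ρᵢσᵢ².
True-score variance = [3²·20.9²·0.88 + 19.5²·0.77] + 1296.01 = 3752.33 + 1296.01 = 5048.34.
Reliability = 5048.34 / 5607.55 = 0.9003.

0.9003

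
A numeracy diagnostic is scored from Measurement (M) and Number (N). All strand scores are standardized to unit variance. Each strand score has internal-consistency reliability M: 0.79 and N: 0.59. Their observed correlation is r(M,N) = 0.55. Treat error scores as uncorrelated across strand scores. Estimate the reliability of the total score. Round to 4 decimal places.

0.8000

Var(M+N) = 2 + 2·[0.55] = 2 + 1.1 = 3.1.
Because errors are independent across components, Cov(Tᵢ,Tⱼ) = Cov(Xᵢ,Xⱼ); the off-diagonal part of the true-score variance is the same as above.
True-score variance = [0.79 + 0.59] + 1.1 = 1.38 + 1.1 = 2.48.
Reliability = 2.48 / 3.1 = 0.8000.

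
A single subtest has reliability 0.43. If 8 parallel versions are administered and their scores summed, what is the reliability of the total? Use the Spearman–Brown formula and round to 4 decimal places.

0.8579

ρ_k = kρ / (1 + (k−1)ρ) = 8·0.43 / (1 + 7·0.43) = 3.440 / 4.010 = 0.8579.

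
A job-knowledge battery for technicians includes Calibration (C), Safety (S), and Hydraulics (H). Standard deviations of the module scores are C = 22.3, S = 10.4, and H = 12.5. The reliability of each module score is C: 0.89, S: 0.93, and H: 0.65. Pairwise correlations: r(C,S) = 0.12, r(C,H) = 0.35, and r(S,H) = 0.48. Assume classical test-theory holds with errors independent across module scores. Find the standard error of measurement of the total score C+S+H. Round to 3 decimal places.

10.815

Var(total) = 761.7 + 375.586 = 1137.29.
True-score variance = 644.739 + 375.586 = 1020.33, so reliability = 0.8972.
Error variance = 1137.29 − 1020.33 = 116.961; SEM = √116.961 = 10.815.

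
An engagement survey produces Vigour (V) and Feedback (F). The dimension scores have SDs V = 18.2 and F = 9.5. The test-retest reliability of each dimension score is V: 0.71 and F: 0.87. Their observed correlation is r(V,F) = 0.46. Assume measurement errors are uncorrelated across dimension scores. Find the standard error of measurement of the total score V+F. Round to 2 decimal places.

Var(total) = 421.49 + 159.068 = 580.558.
True-score variance = 313.698 + 159.068 = 472.766, so reliability = 0.8143.
Error variance = 580.558 − 472.766 = 107.792; SEM = √107.792 = 10.38.

10.38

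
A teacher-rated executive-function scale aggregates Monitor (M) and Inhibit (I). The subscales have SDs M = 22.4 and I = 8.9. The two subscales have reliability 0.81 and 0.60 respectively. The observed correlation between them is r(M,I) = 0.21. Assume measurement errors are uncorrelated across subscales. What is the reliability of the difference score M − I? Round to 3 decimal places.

0.745

Var(M−I) = 22.4² + 8.9² − 2·22.4·8.9·0.21 = 580.97 − 83.7312 = 497.239.
Under uncorrelated errors the observed covariances equal the true-score covariances, so only the own-variance terms attenuate.
True-score variance = [22.4²·0.81 + 8.9²·0.60] − 83.7312 = 453.952 − 83.7312 = 370.22.
Reliability = 370.22 / 497.239 = 0.745.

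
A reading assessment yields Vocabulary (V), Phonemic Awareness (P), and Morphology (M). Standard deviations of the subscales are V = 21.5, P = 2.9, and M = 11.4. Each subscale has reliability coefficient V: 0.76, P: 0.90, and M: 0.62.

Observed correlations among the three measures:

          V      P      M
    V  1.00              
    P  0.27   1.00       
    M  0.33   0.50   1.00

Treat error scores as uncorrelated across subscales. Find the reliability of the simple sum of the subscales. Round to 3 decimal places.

0.806

Var(V+P+M) = 21.5² + 2.9² + 11.4² + 2·[21.5·2.9·0.27 + 21.5·11.4·0.33 + 2.9·11.4·0.50] = 600.62 + 228.495 = 829.115.
Because errors are independent across components, Cov(Tᵢ,Tⱼ) = Cov(Xᵢ,Xⱼ); the off-diagonal part of the true-score variance is the same as above.
True-score variance = [21.5²·0.76 + 2.9²·0.90 + 11.4²·0.62] + 228.495 = 439.454 + 228.495 = 667.949.
Reliability = 667.949 / 829.115 = 0.806.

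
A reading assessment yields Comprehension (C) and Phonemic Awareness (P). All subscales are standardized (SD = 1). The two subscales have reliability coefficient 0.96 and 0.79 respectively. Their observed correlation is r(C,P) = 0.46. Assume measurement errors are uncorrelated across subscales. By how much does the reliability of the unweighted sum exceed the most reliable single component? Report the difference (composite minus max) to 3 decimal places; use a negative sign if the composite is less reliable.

Var(sum) = 2 + 0.92 = 2.92; true-score variance = 1.75 + 0.92 = 2.67; composite reliability = 0.9144.
Max component reliability = 0.9600.
Difference = 0.9144 − 0.9600 = -0.046.

-0.046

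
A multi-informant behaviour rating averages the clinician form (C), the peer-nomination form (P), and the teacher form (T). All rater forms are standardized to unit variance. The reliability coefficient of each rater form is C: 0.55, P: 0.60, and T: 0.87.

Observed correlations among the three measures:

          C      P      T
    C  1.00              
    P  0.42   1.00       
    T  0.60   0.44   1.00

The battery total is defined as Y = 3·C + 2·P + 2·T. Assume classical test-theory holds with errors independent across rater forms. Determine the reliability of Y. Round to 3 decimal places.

0.812

Var(Y) = 3² + 2² + 2² + 2·[6·0.42 + 6·0.60 + 4·0.44] = 17 + 15.76 = 32.76.
Under uncorrelated errors the observed covariances equal the true-score covariances, so only the own-variance terms attenuate.
True-score variance = [3²·0.55 + 2²·0.60 + 2²·0.87] + 15.76 = 10.83 + 15.76 = 26.59.
Reliability = 26.59 / 32.76 = 0.812.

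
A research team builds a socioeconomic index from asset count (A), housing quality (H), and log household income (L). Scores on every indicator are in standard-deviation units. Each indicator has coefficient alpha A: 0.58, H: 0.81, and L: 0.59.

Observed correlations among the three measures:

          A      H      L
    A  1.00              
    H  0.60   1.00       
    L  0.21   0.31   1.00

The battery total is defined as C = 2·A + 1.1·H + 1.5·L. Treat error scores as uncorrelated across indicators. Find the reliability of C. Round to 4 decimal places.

0.7713

Var(C) = 2² + 1.1² + 1.5² + 2·[2.2·0.60 + 3·0.21 + 1.65·0.31] = 7.46 + 4.923 = 12.383.
Because errors are independent across components, Cov(Tᵢ,Tⱼ) = Cov(Xᵢ,Xⱼ); the off-diagonal part of the true-score variance is the same as above.
True-score variance = [2²·0.58 + 1.1²·0.81 + 1.5²·0.59] + 4.923 = 4.6276 + 4.923 = 9.5506.
Reliability = 9.5506 / 12.383 = 0.7713.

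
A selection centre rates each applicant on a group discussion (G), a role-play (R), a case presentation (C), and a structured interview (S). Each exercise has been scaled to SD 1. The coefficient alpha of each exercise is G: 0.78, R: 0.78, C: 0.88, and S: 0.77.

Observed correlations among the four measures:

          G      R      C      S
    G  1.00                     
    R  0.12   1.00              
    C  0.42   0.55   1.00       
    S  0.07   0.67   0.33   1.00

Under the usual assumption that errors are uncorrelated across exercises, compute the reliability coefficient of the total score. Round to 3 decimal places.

0.905

Var(G+R+C+S) = 4 + 2·[0.12 + 0.42 + 0.07 + 0.55 + 0.67 + 0.33] = 4 + 4.32 = 8.32.
Because errors are independent across components, Cov(Tᵢ,Tⱼ) = Cov(Xᵢ,Xⱼ); the off-diagonal part of the true-score variance is the same as above.
True-score variance = [0.78 + 0.78 + 0.88 + 0.77] + 4.32 = 3.21 + 4.32 = 7.53.
Reliability = 7.53 / 8.32 = 0.905.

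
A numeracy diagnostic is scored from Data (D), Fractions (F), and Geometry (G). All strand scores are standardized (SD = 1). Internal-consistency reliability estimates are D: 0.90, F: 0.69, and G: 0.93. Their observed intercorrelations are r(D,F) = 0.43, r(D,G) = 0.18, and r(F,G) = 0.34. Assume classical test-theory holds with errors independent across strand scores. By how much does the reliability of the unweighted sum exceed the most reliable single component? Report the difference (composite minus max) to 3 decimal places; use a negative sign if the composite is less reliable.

-0.028

Var(sum) = 3 + 1.9 = 4.9; true-score variance = 2.52 + 1.9 = 4.42; composite reliability = 0.9020.
Max component reliability = 0.9300.
Difference = 0.9020 − 0.9300 = -0.028.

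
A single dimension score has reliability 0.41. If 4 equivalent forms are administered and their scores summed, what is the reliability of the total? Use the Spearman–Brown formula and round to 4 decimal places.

0.7354

ρ_k = kρ / (1 + (k−1)ρ) = 4·0.41 / (1 + 3·0.41) = 1.640 / 2.230 = 0.7354.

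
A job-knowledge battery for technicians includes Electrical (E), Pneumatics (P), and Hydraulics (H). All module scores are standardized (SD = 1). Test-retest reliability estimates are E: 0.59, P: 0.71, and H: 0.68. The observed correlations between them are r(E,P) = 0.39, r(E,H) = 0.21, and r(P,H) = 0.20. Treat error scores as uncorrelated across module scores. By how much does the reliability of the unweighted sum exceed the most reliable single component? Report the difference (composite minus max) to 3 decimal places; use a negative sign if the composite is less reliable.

0.068

Var(sum) = 3 + 1.6 = 4.6; true-score variance = 1.98 + 1.6 = 3.58; composite reliability = 0.7783.
Max component reliability = 0.7100.
Difference = 0.7783 − 0.7100 = 0.068.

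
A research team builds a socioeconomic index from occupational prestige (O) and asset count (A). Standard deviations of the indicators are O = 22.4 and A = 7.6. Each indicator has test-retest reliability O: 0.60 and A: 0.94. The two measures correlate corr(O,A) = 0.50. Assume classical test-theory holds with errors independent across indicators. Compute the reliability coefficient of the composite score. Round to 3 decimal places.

0.720

Var(O+A) = 22.4² + 7.6² + 2·[22.4·7.6·0.50] = 559.52 + 170.24 = 729.76.
Under uncorrelated errors the observed covariances equal the true-score covariances, so only the own-variance terms attenuate.
True-score variance = [22.4²·0.60 + 7.6²·0.94] + 170.24 = 355.35 + 170.24 = 525.59.
Reliability = 525.59 / 729.76 = 0.720.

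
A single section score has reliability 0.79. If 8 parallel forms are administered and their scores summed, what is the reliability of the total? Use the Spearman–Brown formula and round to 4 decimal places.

ρ_k = kρ / (1 + (k−1)ρ) = 8·0.79 / (1 + 7·0.79) = 6.320 / 6.530 = 0.9678.

0.9678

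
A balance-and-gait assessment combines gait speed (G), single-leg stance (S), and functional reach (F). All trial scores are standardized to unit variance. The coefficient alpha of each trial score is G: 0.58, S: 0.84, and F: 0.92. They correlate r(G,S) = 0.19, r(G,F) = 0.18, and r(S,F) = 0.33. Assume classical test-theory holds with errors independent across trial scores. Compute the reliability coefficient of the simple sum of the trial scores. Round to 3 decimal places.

Var(G+S+F) = 3 + 2·[0.19 + 0.18 + 0.33] = 3 + 1.4 = 4.4.
Because errors are independent across components, Cov(Tᵢ,Tⱼ) = Cov(Xᵢ,Xⱼ); the off-diagonal part of the true-score variance is the same as above.
True-score variance = [0.58 + 0.84 + 0.92] + 1.4 = 2.34 + 1.4 = 3.74.
Reliability = 3.74 / 4.4 = 0.850.

0.850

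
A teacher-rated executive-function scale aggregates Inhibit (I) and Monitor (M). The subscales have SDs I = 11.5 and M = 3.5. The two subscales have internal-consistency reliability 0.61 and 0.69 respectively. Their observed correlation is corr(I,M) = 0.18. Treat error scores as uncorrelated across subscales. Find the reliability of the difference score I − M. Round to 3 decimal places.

Var(I−M) = 11.5² + 3.5² − 2·11.5·3.5·0.18 = 144.5 − 14.49 = 130.01.
Under uncorrelated errors the observed covariances equal the true-score covariances, so only the own-variance terms attenuate.
True-score variance = [11.5²·0.61 + 3.5²·0.69] − 14.49 = 89.125 − 14.49 = 74.635.
Reliability = 74.635 / 130.01 = 0.574.

0.574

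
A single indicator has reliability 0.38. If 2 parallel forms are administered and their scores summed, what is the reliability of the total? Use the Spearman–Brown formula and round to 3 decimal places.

ρ_k = kρ / (1 + (k−1)ρ) = 2·0.38 / (1 + 1·0.38) = 0.760 / 1.380 = 0.551.

0.551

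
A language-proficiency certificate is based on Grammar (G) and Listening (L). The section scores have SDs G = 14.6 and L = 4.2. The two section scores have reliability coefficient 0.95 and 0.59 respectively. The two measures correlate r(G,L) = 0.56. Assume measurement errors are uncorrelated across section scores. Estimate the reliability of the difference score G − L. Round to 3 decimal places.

0.890

Var(G−L) = 14.6² + 4.2² − 2·14.6·4.2·0.56 = 230.8 − 68.6784 = 162.122.
Under uncorrelated errors the observed covariances equal the true-score covariances, so only the own-variance terms attenuate.
True-score variance = [14.6²·0.95 + 4.2²·0.59] − 68.6784 = 212.91 − 68.6784 = 144.231.
Reliability = 144.231 / 162.122 = 0.890.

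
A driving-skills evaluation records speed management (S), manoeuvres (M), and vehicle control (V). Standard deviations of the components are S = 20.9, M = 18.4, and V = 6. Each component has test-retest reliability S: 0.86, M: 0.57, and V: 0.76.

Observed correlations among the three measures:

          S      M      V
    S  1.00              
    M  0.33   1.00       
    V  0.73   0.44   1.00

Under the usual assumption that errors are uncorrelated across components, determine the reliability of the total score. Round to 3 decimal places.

Var(S+M+V) = 20.9² + 18.4² + 6² + 2·[20.9·18.4·0.33 + 20.9·6·0.73 + 18.4·6·0.44] = 811.37 + 534.046 = 1345.42.
With uncorrelated errors the cross-covariances are all true-score covariance, so they carry over unchanged; only the diagonal terms shrink to ρᵢσᵢ².
True-score variance = [20.9²·0.86 + 18.4²·0.57 + 6²·0.76] + 534.046 = 595.996 + 534.046 = 1130.04.
Reliability = 1130.04 / 1345.42 = 0.840.

0.840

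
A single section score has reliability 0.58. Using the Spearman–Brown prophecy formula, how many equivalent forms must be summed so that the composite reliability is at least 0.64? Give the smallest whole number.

2

k ≥ ρ*(1−ρ₁)/(ρ₁(1−ρ*)) = 0.64·0.42 / (0.58·0.36) = 1.287.
Smallest integer k = 2.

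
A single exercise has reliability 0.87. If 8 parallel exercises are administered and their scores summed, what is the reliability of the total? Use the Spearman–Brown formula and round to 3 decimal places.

ρ_k = kρ / (1 + (k−1)ρ) = 8·0.87 / (1 + 7·0.87) = 6.960 / 7.090 = 0.982.

0.982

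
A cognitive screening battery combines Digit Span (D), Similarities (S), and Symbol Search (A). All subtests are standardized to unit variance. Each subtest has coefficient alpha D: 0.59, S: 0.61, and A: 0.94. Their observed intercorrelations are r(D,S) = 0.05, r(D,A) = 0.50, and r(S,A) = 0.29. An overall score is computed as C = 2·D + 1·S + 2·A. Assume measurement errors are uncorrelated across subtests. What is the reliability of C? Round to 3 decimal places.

Var(C) = 2² + 1 + 2² + 2·[2·0.05 + 4·0.50 + 2·0.29] = 9 + 5.36 = 14.36.
With uncorrelated errors the cross-covariances are all true-score covariance, so they carry over unchanged; only the diagonal terms shrink to ρᵢσᵢ².
True-score variance = [2²·0.59 + 0.61 + 2²·0.94] + 5.36 = 6.73 + 5.36 = 12.09.
Reliability = 12.09 / 14.36 = 0.842.

0.842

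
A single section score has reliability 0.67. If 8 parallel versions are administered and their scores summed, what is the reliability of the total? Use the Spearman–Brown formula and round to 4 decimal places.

ρ_k = kρ / (1 + (k−1)ρ) = 8·0.67 / (1 + 7·0.67) = 5.360 / 5.690 = 0.9420.

0.9420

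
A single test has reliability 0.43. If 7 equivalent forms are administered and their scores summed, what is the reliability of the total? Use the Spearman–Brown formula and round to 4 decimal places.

0.8408

ρ_k = kρ / (1 + (k−1)ρ) = 7·0.43 / (1 + 6·0.43) = 3.010 / 3.580 = 0.8408.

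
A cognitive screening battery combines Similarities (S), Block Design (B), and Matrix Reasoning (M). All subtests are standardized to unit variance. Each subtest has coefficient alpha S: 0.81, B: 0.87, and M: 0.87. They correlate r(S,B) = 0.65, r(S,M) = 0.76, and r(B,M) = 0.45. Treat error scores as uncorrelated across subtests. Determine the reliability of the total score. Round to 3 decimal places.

0.933

Var(S+B+M) = 3 + 2·[0.65 + 0.76 + 0.45] = 3 + 3.72 = 6.72.
Because errors are independent across components, Cov(Tᵢ,Tⱼ) = Cov(Xᵢ,Xⱼ); the off-diagonal part of the true-score variance is the same as above.
True-score variance = [0.81 + 0.87 + 0.87] + 3.72 = 2.55 + 3.72 = 6.27.
Reliability = 6.27 / 6.72 = 0.933.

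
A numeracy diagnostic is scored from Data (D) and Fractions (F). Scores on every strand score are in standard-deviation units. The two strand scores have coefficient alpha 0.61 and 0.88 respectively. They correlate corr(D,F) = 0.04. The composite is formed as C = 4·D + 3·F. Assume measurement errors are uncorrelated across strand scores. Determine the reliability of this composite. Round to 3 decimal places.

0.718

Var(C) = 4² + 3² + 2·[12·0.04] = 25 + 0.96 = 25.96.
Because errors are independent across components, Cov(Tᵢ,Tⱼ) = Cov(Xᵢ,Xⱼ); the off-diagonal part of the true-score variance is the same as above.
True-score variance = [4²·0.61 + 3²·0.88] + 0.96 = 17.68 + 0.96 = 18.64.
Reliability = 18.64 / 25.96 = 0.718.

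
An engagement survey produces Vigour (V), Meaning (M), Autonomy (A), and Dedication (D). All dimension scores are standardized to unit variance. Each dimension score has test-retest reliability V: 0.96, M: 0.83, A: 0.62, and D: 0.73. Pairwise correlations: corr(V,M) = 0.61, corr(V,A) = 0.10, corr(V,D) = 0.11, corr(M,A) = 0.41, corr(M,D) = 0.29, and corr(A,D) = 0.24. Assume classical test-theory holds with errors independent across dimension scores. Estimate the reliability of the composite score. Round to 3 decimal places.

0.886

Var(V+M+A+D) = 4 + 2·[0.61 + 0.10 + 0.11 + 0.41 + 0.29 + 0.24] = 4 + 3.52 = 7.52.
Because errors are independent across components, Cov(Tᵢ,Tⱼ) = Cov(Xᵢ,Xⱼ); the off-diagonal part of the true-score variance is the same as above.
True-score variance = [0.96 + 0.83 + 0.62 + 0.73] + 3.52 = 3.14 + 3.52 = 6.66.
Reliability = 6.66 / 7.52 = 0.886.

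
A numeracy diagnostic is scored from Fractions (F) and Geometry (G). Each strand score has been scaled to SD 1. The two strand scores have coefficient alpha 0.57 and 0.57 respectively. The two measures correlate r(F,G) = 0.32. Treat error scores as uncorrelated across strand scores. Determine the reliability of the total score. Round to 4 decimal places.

0.6742

Var(F+G) = 2 + 2·[0.32] = 2 + 0.64 = 2.64.
With uncorrelated errors the cross-covariances are all true-score covariance, so they carry over unchanged; only the diagonal terms shrink to ρᵢσᵢ².
True-score variance = [0.57 + 0.57] + 0.64 = 1.14 + 0.64 = 1.78.
Reliability = 1.78 / 2.64 = 0.6742.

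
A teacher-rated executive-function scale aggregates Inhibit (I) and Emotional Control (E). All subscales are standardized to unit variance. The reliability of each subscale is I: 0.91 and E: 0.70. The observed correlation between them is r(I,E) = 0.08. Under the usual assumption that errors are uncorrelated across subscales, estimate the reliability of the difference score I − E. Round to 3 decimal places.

0.788

Var(I−E) = 1 + 1 − 2·0.08 = 2 − 0.16 = 1.84.
With uncorrelated errors the cross-covariances are all true-score covariance, so they carry over unchanged; only the diagonal terms shrink to ρᵢσᵢ².
True-score variance = [0.91 + 0.70] − 0.16 = 1.61 − 0.16 = 1.45.
Reliability = 1.45 / 1.84 = 0.788.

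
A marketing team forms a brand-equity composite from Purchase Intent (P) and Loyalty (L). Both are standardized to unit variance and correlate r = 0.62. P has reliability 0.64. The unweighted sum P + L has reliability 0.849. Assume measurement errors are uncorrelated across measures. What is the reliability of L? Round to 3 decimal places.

Var(P+L) = 2 + 2·0.62 = 3.240.
True-score variance = ρ_P + ρ_L + 2·0.62, so 0.849 = (0.64 + ρ_L + 1.24) / 3.240.
ρ_L = 0.849·3.240 − 0.64 − 1.24 = 0.871.

0.871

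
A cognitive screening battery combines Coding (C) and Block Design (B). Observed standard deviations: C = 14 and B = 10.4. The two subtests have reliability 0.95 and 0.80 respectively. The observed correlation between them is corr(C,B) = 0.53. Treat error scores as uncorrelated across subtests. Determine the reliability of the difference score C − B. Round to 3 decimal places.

Var(C−B) = 14² + 10.4² − 2·14·10.4·0.53 = 304.16 − 154.336 = 149.824.
Because errors are independent across components, Cov(Tᵢ,Tⱼ) = Cov(Xᵢ,Xⱼ); the off-diagonal part of the true-score variance is the same as above.
True-score variance = [14²·0.95 + 10.4²·0.80] − 154.336 = 272.728 − 154.336 = 118.392.
Reliability = 118.392 / 149.824 = 0.790.

0.790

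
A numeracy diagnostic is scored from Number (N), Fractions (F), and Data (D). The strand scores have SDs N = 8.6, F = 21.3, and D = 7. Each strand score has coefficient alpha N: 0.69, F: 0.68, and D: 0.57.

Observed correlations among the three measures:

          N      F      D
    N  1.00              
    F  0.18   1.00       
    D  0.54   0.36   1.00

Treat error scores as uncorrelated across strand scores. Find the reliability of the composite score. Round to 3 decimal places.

0.768

Var(N+F+D) = 8.6² + 21.3² + 7² + 2·[8.6·21.3·0.18 + 8.6·7·0.54 + 21.3·7·0.36] = 576.65 + 238.313 = 814.963.
Because errors are independent across components, Cov(Tᵢ,Tⱼ) = Cov(Xᵢ,Xⱼ); the off-diagonal part of the true-score variance is the same as above.
True-score variance = [8.6²·0.69 + 21.3²·0.68 + 7²·0.57] + 238.313 = 387.472 + 238.313 = 625.784.
Reliability = 625.784 / 814.963 = 0.768.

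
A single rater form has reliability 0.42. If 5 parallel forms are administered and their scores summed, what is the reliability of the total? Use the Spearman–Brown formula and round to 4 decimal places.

ρ_k = kρ / (1 + (k−1)ρ) = 5·0.42 / (1 + 4·0.42) = 2.100 / 2.680 = 0.7836.

0.7836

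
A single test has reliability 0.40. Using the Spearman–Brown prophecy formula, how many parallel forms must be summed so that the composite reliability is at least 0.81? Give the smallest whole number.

7

k ≥ ρ*(1−ρ₁)/(ρ₁(1−ρ*)) = 0.81·0.60 / (0.40·0.19) = 6.395.
Smallest integer k = 7.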